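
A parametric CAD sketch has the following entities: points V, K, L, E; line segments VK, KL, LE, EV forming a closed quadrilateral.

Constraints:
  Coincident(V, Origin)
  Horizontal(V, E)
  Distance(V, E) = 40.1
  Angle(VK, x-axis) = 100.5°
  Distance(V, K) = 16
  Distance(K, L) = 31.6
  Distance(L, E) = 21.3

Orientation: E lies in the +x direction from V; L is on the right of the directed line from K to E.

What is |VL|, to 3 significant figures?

20.7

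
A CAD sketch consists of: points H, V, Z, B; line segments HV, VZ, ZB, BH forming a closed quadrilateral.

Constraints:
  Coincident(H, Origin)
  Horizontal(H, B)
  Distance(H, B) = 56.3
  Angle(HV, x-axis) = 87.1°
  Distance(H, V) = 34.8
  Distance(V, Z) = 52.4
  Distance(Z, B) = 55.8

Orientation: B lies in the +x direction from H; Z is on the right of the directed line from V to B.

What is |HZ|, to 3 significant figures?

17.9

H is at the origin; H and B share the same y with |HB| = 56.3 and B in +x, so B = (56.3, 0). HV runs at 87.1° with |HV| = 34.8, so V = (1.76, 34.8). Z is determined by |VZ| = 52.4 and |ZB| = 55.8 together: it lies at the intersection of circle(V, 52.4) and circle(B, 55.8). With |VB| = 64.7, the foot of the radical line on VB is 29.5 from V and the perpendicular offset is √(52.4² − 29.5²) = 43.3. Taking the right-of-VB solution: Z = (3.36, -17.6).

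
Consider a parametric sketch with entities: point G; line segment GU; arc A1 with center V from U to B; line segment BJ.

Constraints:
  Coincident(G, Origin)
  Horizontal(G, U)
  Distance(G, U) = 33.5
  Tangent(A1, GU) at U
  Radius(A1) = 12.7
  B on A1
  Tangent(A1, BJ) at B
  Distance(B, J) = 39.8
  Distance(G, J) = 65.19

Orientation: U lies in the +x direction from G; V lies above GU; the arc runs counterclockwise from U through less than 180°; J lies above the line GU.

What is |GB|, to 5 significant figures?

48.469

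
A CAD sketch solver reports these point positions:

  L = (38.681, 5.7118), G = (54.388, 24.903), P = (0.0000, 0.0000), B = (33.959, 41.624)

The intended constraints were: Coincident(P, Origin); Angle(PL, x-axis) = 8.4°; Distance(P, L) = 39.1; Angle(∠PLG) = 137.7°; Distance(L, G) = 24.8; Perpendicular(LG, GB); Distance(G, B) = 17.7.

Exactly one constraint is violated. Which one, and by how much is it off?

Distance(G, B) = 17.7 — off by 8.70.

P = (0.00, 0.00) ✓; PL at 8.400° ✓; |PL| = 39.10 ✓; ∠PLG = 137.7° ✓; |LG| = 24.80 ✓; ∠(LG, GB) = 90.00° ✓; |GB| = 26.40 ✗.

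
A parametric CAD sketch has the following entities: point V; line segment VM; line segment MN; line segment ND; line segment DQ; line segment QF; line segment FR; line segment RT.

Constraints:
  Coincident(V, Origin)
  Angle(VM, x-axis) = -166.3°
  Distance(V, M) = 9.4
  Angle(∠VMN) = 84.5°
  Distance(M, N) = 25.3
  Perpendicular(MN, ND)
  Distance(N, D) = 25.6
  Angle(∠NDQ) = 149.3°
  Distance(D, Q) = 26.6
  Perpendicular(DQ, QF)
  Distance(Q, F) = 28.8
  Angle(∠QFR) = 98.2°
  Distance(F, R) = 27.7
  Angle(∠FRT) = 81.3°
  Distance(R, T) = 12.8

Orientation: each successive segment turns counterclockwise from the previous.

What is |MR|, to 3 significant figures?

8.53

V is at the origin; VM runs at -166.3° with length 9.4, so M = (-9.13, -2.23). ∠VMN = 84.5° gives MN at -70.8° from the x-axis; with |MN| = 25.3, N = (-0.812, -26.1). The perpendicularity gives ND at right angles to MN, so ND runs at 19.2°; with |ND| = 25.6, D = (23.4, -17.7). ∠NDQ = 149.3° gives DQ at 49.9° from the x-axis; with |DQ| = 26.6, Q = (40.5, 2.65). The perpendicularity gives QF at right angles to DQ, so QF runs at 140°; with |QF| = 28.8, F = (18.5, 21.2). ∠QFR = 98.2° gives FR at -138° from the x-axis; with |FR| = 27.7, R = (-2.21, 2.77). Then |MR| = |R − M| = 8.53.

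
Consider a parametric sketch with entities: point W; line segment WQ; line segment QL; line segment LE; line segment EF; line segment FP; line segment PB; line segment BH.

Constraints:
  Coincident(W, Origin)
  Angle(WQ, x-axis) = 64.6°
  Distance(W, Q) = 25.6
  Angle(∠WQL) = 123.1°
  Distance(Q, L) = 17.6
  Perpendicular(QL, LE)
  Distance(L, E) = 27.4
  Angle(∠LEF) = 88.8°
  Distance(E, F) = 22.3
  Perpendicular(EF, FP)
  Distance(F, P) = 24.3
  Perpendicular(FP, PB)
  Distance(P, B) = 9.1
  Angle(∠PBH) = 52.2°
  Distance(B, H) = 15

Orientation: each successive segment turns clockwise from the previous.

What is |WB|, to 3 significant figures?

26.5

W is at the origin; WQ runs at 64.6° with length 25.6, so Q = (11.0, 23.1). ∠WQL = 123.1° gives QL at 7.70° from the x-axis; with |QL| = 17.6, L = (28.4, 25.5). QL ⟂ LE, so LE runs at -82.3°; with |LE| = 27.4, E = (32.1, -1.67). ∠LEF = 88.8° gives EF at -174° from the x-axis; with |EF| = 22.3, F = (9.94, -4.19). The perpendicularity gives FP at right angles to EF, so FP runs at 96.5°; with |FP| = 24.3, P = (7.19, 19.9). FP is perpendicular to PB, so PB runs at 6.50°; with |PB| = 9.1, B = (16.2, 21.0). Then |WB| = |B − W| = 26.5.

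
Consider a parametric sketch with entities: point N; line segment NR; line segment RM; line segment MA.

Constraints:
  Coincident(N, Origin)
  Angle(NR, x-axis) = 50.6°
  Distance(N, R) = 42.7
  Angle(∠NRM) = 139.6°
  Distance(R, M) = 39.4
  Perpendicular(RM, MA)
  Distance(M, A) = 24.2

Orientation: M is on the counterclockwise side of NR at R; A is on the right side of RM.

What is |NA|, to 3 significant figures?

88.7

∠NRM = 139.6°, so RM runs at 50.6° + (180° − 139.6°) = 91.0° from the x-axis; with |RM| = 39.4, M = R + 39.4·(cos 91.0°, sin 91.0°) = (26.4, 72.4). The perpendicularity gives MA at right angles to RM; with |MA| = 24.2 on the right of RM, A = M + 24.2·(1.00, 0.0175) = (50.6, 72.8). Then |NA| = |A − N| = 88.7.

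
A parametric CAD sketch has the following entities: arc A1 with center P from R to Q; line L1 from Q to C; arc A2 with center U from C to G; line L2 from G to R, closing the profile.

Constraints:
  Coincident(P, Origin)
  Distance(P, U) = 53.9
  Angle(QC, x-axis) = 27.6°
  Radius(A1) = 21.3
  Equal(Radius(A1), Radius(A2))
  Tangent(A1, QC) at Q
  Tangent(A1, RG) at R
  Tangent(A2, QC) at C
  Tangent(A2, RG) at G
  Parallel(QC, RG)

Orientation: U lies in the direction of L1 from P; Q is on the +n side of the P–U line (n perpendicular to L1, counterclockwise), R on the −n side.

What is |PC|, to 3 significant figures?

58.0

Tangency of A1 to both parallel lines with radius 21.3 puts Q and R at P ± 21.3·n: Q = (-9.87, 18.9), R = (9.87, -18.9). Equal radii place C and G the same way about U: C = U + 21.3·n = (37.9, 43.8), G = U − 21.3·n = (57.6, 6.10). Then |PC| = |C − P| = 58.0.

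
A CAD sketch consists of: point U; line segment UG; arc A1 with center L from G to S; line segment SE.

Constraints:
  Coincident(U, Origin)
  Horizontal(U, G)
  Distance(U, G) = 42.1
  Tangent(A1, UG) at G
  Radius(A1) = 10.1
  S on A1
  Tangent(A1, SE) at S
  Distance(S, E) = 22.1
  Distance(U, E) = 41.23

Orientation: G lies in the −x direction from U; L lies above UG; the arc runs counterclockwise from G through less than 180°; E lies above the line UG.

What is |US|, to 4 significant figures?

33.22

U is at the origin; UG is horizontal with |UG| = 42.1 and G on the −x side, so G = (-42.10, 0.000). Tangency of A1 to UG means the radius LG is perpendicular to UG, so L = G + (0, 10.1) = (-42.10, 10.10). Since LS ⟂ SE (tangency), |LE| = √(10.1² + 22.1²) = 24.30 regardless of where S sits on A1. So E lies on both circle(U, 41.23) and circle(L, 24.30); the above-UG intersection is E = (-28.23, 30.05). S is the foot of the tangent from E: S = (-32.16, 8.303).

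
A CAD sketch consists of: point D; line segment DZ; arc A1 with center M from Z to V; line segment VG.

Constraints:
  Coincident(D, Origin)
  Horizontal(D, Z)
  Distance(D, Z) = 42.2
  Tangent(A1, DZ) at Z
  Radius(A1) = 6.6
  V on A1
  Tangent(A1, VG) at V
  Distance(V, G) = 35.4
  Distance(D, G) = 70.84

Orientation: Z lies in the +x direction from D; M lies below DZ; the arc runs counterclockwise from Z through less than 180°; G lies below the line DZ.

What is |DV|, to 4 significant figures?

38.67

D is at the origin; DZ is horizontal with |DZ| = 42.2 and Z on the +x side, so Z = (42.20, 0.000). A1 meets DZ tangentially, so MZ is at right angles to DZ, so M = Z + (0, -6.6) = (42.20, -6.600). Since MV ⟂ VG (tangency), |MG| = √(6.6² + 35.4²) = 36.01 regardless of where V sits on A1. So G lies on both circle(D, 70.84) and circle(M, 36.01); the below-DZ intersection is G = (59.76, -38.04). V is the foot of the tangent from G: V = (37.13, -10.82).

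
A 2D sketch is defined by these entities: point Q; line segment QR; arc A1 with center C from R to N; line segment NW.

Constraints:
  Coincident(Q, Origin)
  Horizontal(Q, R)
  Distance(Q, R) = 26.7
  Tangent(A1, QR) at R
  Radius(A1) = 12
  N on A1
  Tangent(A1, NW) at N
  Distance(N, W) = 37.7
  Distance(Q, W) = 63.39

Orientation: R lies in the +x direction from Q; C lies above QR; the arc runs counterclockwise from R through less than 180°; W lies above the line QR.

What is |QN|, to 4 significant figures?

40.41

Q is at the origin; Q and R share the same y with |QR| = 26.7 and R on the +x side, so R = (26.70, 0.000). The tangent condition forces CR to be normal to QR, so C = R + (0, 12) = (26.70, 12.00). Since CN ⟂ NW (tangency), |CW| = √(12.0² + 37.7²) = 39.56 regardless of where N sits on A1. So W lies on both circle(Q, 63.39) and circle(C, 39.56); the above-QR intersection is W = (39.81, 49.33). N is the foot of the tangent from W: N = (38.69, 11.64).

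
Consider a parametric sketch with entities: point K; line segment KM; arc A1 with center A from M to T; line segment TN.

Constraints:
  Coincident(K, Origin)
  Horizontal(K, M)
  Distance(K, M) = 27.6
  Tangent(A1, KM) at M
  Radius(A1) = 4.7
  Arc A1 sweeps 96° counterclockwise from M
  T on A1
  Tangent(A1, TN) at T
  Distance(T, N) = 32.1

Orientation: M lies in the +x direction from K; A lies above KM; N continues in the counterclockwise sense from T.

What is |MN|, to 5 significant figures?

37.139

K is at the origin; K and M share the same y with |KM| = 27.6 and M on the +x side, so M = (27.600, 0.0000). A1 meets KM tangentially, so AM is at right angles to KM, so A = M + (0, 4.7) = (27.600, 4.7000). On A1, M sits at bearing -90° from A; a 96° counterclockwise sweep puts T at bearing 6°, so T = A + 4.7·(cos 6°, sin 6°) = (32.274, 5.1913). Tangency of A1 to TN means the radius AT is perpendicular to TN, so TN runs along (−sin 6°, cos 6°); with |TN| = 32.1, N = (28.919, 37.115). Then |MN| = |N − M| = 37.139.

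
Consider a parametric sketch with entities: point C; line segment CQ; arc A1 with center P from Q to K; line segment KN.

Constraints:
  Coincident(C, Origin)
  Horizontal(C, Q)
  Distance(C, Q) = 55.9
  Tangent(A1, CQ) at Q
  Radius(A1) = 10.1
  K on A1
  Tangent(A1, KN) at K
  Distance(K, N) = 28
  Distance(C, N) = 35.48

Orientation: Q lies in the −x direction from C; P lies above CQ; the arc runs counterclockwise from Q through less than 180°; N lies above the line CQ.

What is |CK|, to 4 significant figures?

49.21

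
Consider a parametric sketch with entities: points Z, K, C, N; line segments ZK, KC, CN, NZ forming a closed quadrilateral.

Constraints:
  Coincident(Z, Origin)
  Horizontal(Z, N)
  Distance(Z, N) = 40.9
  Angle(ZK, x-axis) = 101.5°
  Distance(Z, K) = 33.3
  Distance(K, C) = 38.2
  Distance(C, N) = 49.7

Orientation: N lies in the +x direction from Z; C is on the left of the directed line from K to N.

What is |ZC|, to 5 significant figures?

55.787

Checks: Z = (0.00, 0.00) ✓; |KC| = 38.20 ✓; |CN| = 49.70 ✓.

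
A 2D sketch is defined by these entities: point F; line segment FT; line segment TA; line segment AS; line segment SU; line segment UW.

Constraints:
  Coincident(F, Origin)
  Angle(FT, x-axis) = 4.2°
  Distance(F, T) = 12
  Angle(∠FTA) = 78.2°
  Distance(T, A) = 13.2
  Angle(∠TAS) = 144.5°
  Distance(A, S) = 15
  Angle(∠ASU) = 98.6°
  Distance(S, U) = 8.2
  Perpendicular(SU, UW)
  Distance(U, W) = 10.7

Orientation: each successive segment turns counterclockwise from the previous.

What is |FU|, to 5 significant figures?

19.717

F is at the origin; FT runs at 4.2° with length 12.0, so T = (11.968, 0.87886). ∠FTA = 78.2° gives TA at 106.00° from the x-axis; with |TA| = 13.2, A = (8.3294, 13.568). ∠TAS = 144.5° gives AS at 141.50° from the x-axis; with |AS| = 15.0, S = (-3.4098, 22.905). ∠ASU = 98.6° gives SU at -137.10° from the x-axis; with |SU| = 8.2, U = (-9.4166, 17.323). Then |FU| = |U − F| = 19.717.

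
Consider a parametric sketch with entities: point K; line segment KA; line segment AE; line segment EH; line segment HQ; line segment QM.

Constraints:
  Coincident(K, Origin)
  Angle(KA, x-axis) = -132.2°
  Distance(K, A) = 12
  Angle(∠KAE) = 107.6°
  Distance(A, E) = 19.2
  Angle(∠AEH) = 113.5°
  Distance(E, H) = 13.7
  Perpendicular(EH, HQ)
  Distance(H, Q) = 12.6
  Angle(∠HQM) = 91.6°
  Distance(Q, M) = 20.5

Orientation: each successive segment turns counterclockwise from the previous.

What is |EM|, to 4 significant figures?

14.82

K is at the origin; KA runs at -132.2° with length 12.0, so A = (-8.061, -8.890). ∠KAE = 107.6° gives AE at -59.80° from the x-axis; with |AE| = 19.2, E = (1.597, -25.48). ∠AEH = 113.5° gives EH at 6.700° from the x-axis; with |EH| = 13.7, H = (15.20, -23.89). EH ⟂ HQ, so HQ runs at 96.70°; with |HQ| = 12.6, Q = (13.73, -11.37). ∠HQM = 91.6° gives QM at -174.9° from the x-axis; with |QM| = 20.5, M = (-6.685, -13.19). Then |EM| = |M − E| = 14.82.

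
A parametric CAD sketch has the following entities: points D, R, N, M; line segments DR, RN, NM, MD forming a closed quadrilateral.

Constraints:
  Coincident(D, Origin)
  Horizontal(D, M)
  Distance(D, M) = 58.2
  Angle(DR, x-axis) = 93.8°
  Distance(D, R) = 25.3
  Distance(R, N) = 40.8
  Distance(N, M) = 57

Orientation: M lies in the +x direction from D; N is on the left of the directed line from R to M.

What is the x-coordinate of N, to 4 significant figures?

30.78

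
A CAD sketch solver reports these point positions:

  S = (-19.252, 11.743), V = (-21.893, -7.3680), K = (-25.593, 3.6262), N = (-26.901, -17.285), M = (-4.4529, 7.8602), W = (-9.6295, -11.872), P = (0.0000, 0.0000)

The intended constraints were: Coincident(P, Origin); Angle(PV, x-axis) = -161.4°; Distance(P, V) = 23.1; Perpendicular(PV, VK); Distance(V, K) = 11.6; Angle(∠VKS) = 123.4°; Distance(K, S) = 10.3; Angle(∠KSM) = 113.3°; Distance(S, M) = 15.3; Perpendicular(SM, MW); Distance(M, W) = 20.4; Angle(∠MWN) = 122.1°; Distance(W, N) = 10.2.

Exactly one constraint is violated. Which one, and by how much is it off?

Distance(W, N) = 10.2 — off by 7.90.

P = (0.00, 0.00) ✓; PV at -161.4° ✓; |PV| = 23.10 ✓; ∠(PV, VK) = 90.00° ✓; |VK| = 11.60 ✓; ∠VKS = 123.4° ✓; |KS| = 10.30 ✓; ∠KSM = 113.3° ✓; |SM| = 15.30 ✓; ∠(SM, MW) = 90.00° ✓; |MW| = 20.40 ✓; ∠MWN = 122.1° ✓; |WN| = 18.10 ✗.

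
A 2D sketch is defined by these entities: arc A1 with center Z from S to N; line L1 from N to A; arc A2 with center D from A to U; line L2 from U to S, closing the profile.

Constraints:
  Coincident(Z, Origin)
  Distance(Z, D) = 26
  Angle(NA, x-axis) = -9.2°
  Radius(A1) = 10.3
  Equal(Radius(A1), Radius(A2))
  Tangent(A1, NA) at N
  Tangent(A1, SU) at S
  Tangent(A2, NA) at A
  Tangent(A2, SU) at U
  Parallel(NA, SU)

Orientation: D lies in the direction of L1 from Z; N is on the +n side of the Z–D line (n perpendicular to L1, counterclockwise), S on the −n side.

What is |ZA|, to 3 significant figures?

28.0

The slot axis is L1's direction at -9.2°, so u = (cos -9.2°, sin -9.2°) = (0.987, -0.160) and n = (−sin -9.2°, cos -9.2°) = (0.160, 0.987). Z is at the origin and D lies 26.0 along u from Z, so D = 26.0·u = (25.7, -4.16). Tangency of A1 to both parallel lines with radius 10.3 puts N and S at Z ± 10.3·n: N = (1.65, 10.2), S = (-1.65, -10.2). Equal radii place A and U the same way about D: A = D + 10.3·n = (27.3, 6.01), U = D − 10.3·n = (24.0, -14.3). Then |ZA| = |A − Z| = 28.0.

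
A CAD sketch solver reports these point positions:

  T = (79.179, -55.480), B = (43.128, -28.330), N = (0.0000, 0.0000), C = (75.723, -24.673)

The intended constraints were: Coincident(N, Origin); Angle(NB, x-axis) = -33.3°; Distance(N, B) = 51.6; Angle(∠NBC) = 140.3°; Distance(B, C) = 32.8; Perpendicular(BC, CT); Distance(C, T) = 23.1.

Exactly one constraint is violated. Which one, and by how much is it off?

Distance(C, T) = 23.1 — off by 7.90.

N = (0.00, 0.00) ✓; NB at -33.30° ✓; |NB| = 51.60 ✓; ∠NBC = 140.3° ✓; |BC| = 32.80 ✓; ∠(BC, CT) = 90.00° ✓; |CT| = 31.00 ✗.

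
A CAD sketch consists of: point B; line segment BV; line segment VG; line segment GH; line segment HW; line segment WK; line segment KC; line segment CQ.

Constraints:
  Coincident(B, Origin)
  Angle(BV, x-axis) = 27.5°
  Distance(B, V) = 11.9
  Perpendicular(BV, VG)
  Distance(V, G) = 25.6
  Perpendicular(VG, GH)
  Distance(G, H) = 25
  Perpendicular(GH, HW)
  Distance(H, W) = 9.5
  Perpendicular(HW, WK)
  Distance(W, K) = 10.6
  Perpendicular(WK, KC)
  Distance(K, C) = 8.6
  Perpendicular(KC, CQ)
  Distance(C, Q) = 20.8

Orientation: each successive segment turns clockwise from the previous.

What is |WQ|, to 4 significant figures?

13.34

WK is perpendicular to KC, so KC runs at -62.50°; with |KC| = 8.6, C = (9.188, -23.06). KC is perpendicular to CQ, so CQ runs at -152.5°; with |CQ| = 20.8, Q = (-9.262, -32.67). Then |WQ| = |Q − W| = 13.34.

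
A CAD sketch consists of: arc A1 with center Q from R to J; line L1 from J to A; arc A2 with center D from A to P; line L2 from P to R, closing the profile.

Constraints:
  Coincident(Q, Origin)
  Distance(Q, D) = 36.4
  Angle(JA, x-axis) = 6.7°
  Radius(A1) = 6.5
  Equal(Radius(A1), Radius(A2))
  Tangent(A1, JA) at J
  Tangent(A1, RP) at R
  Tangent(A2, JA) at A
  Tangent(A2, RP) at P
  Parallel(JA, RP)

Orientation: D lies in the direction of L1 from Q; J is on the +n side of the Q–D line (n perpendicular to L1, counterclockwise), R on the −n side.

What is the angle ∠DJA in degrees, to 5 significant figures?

10.125°

Tangency of A1 to both parallel lines with radius 6.5 puts J and R at Q ± 6.5·n: J = (-0.75836, 6.4556), R = (0.75836, -6.4556). Equal radii place A and P the same way about D: A = D + 6.5·n = (35.393, 10.702), P = D − 6.5·n = (36.910, -2.2088). Then cos ∠DJA = JD·JA / (|JD||JA|), giving 10.125°.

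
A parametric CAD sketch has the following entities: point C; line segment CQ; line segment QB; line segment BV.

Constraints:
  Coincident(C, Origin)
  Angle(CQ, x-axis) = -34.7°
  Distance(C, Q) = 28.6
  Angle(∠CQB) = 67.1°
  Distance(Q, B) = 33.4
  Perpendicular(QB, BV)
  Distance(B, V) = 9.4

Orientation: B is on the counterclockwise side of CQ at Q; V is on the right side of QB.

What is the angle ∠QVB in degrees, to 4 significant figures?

74.28°

C is at the origin; CQ runs at -34.7° with length 28.6, so Q = 28.6·(cos -34.7°, sin -34.7°) = (23.51, -16.28). ∠CQB = 67.1°, so QB runs at -34.7° + (180° − 67.1°) = 78.20° from the x-axis; with |QB| = 33.4, B = Q + 33.4·(cos 78.20°, sin 78.20°) = (30.34, 16.41). The perpendicularity gives BV at right angles to QB; with |BV| = 9.4 on the right of QB, V = B + 9.4·(0.9789, -0.2045) = (39.54, 14.49). Then cos ∠QVB = VQ·VB / (|VQ||VB|), giving 74.28°.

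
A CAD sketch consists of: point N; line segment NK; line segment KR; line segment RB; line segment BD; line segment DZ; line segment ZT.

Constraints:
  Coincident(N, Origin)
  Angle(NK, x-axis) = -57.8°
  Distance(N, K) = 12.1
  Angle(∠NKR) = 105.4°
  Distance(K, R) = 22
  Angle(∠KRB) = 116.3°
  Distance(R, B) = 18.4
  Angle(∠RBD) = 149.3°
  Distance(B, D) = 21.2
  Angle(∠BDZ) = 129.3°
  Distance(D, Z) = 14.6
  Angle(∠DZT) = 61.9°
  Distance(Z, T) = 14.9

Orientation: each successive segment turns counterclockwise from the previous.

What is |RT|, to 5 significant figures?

32.014

∠BDZ = 129.3° gives DZ at 161.90° from the x-axis; with |DZ| = 14.6, Z = (9.0017, 38.569). ∠DZT = 61.9° gives ZT at -80.000° from the x-axis; with |ZT| = 14.9, T = (11.589, 23.895). Then |RT| = |T − R| = 32.014.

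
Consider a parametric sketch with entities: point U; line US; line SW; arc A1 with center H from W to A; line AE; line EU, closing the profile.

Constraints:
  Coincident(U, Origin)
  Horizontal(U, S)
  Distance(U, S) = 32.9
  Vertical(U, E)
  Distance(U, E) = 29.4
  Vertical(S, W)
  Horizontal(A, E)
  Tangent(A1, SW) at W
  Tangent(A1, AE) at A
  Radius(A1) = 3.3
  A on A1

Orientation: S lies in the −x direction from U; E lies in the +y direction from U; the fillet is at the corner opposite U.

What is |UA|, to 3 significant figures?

41.7

U is at the origin; US is horizontal with |US| = 32.9 and S on the −x side, so S = (-32.9, 0.00). UE is vertical with |UE| = 29.4 and E on the +y side, so E = (0.00, 29.4). The virtual corner opposite U is at (-32.9, 29.4). Tangency of A1 to SW means the radius HW is perpendicular to SW and the tangent condition forces HA to be normal to AE, with radius 3.3, so the center H sits 3.3 in from both sides at H = (-29.6, 26.1). That places the tangent points at W = (-32.9, 26.1) on SW and A = (-29.6, 29.4) on AE. Then |UA| = |A − U| = 41.7.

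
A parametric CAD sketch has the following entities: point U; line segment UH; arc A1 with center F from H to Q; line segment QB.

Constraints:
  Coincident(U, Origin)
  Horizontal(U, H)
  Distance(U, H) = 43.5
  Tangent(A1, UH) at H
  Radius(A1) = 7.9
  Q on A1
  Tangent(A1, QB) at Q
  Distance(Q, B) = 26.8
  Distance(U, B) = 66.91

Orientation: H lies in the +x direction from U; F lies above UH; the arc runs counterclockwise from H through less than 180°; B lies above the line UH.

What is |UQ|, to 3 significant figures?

51.3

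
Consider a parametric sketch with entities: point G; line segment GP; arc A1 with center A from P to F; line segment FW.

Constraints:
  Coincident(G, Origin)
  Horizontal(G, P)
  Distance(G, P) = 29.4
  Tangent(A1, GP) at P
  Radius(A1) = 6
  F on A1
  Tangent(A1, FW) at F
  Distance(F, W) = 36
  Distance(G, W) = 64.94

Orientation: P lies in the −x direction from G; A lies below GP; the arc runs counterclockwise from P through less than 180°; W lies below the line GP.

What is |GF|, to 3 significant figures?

33.8

Checks: |AF| = 6.000 ✓; ∠(AF, FW) = 90.00° ✓; |FW| = 36.00 ✓; |GW| = 64.94 ✓.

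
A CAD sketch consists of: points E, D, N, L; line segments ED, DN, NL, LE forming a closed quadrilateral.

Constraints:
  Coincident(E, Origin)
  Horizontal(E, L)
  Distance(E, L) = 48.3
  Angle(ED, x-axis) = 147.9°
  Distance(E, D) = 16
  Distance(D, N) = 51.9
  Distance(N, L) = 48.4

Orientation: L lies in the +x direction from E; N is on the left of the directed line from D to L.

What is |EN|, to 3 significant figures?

49.7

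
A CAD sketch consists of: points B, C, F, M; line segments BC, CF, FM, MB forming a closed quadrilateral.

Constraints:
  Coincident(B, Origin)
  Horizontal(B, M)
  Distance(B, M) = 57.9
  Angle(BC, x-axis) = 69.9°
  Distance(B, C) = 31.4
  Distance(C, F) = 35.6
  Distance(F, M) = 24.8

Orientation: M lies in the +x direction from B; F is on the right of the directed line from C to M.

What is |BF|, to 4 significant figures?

33.21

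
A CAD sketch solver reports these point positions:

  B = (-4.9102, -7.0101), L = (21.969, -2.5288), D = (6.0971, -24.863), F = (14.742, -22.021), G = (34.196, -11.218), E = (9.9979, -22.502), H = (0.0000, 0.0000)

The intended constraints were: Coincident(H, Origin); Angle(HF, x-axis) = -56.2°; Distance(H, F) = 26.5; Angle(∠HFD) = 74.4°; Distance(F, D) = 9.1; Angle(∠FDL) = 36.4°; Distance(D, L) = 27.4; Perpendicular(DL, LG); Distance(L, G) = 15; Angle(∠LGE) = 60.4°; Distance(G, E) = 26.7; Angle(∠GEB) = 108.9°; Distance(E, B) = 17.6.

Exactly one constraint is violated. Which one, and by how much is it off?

Distance(E, B) = 17.6 — off by 3.90.

H = (0.00, 0.00) ✓; HF at -56.20° ✓; |HF| = 26.50 ✓; ∠HFD = 74.40° ✓; |FD| = 9.100 ✓; ∠FDL = 36.40° ✓; |DL| = 27.40 ✓; ∠(DL, LG) = 90.00° ✓; |LG| = 15.00 ✓; ∠LGE = 60.40° ✓; |GE| = 26.70 ✓; ∠GEB = 108.9° ✓; |EB| = 21.50 ✗.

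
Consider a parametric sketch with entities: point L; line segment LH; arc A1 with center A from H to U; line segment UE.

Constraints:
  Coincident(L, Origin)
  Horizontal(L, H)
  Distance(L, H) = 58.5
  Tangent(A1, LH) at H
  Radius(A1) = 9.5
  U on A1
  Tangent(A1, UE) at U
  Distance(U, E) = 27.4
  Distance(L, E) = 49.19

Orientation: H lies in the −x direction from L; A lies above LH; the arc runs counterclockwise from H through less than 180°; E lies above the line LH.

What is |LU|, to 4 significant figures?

50.16

L is at the origin; L and H share the same y with |LH| = 58.5 and H on the −x side, so H = (-58.50, 0.000). A1 meets LH tangentially, so AH is at right angles to LH, so A = H + (0, 9.5) = (-58.50, 9.500). Since AU ⟂ UE (tangency), |AE| = √(9.5² + 27.4²) = 29.00 regardless of where U sits on A1. So E lies on both circle(L, 49.19) and circle(A, 29.00); the above-LH intersection is E = (-38.55, 30.55). U is the foot of the tangent from E: U = (-49.84, 5.585).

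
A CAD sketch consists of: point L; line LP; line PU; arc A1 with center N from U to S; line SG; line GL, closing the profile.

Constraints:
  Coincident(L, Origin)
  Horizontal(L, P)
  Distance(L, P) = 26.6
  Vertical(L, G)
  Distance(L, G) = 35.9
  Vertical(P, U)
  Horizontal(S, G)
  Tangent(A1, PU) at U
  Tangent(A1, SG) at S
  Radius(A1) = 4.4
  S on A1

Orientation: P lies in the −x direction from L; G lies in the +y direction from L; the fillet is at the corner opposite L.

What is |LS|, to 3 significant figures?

42.2

L is at the origin; LP is horizontal with |LP| = 26.6 and P on the −x side, so P = (-26.6, 0.00). L and G share the same x with |LG| = 35.9 and G on the +y side, so G = (0.00, 35.9). The virtual corner opposite L is at (-26.6, 35.9). Tangency of A1 to PU means the radius NU is perpendicular to PU and since A1 is tangent to SG there, NS ⟂ SG, with radius 4.4, so the center N sits 4.4 in from both sides at N = (-22.2, 31.5). That places the tangent points at U = (-26.6, 31.5) on PU and S = (-22.2, 35.9) on SG. Then |LS| = |S − L| = 42.2.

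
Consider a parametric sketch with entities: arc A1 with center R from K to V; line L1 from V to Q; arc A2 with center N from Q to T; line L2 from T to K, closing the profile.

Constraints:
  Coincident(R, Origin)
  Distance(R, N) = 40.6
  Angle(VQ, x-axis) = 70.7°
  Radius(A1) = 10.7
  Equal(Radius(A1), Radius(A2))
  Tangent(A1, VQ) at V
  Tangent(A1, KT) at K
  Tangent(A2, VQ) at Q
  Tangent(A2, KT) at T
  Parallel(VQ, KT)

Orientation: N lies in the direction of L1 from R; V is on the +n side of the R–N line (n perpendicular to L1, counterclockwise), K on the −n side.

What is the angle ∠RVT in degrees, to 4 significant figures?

62.21°

Tangency of A1 to both parallel lines with radius 10.7 puts V and K at R ± 10.7·n: V = (-10.10, 3.537), K = (10.10, -3.537). Equal radii place Q and T the same way about N: Q = N + 10.7·n = (3.320, 41.85), T = N − 10.7·n = (23.52, 34.78). Then cos ∠RVT = VR·VT / (|VR||VT|), giving 62.21°.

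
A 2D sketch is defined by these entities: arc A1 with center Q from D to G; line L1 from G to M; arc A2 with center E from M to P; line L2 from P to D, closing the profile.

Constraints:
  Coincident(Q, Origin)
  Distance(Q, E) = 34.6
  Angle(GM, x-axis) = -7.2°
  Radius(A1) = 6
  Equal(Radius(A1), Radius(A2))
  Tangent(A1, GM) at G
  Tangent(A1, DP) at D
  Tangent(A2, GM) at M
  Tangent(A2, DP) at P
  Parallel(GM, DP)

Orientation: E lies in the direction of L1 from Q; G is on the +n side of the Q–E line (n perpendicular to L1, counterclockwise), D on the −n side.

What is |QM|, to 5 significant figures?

35.116

Tangency of A1 to both parallel lines with radius 6.0 puts G and D at Q ± 6.0·n: G = (0.75200, 5.9527), D = (-0.75200, -5.9527). Equal radii place M and P the same way about E: M = E + 6.0·n = (35.079, 1.6162), P = E − 6.0·n = (33.575, -10.289). Then |QM| = |M − Q| = 35.116.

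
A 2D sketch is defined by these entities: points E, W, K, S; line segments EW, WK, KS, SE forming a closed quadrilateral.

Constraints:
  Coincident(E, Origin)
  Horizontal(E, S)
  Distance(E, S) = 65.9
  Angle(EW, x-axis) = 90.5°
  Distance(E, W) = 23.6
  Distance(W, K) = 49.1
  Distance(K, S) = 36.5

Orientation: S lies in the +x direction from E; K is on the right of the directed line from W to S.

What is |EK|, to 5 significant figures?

34.705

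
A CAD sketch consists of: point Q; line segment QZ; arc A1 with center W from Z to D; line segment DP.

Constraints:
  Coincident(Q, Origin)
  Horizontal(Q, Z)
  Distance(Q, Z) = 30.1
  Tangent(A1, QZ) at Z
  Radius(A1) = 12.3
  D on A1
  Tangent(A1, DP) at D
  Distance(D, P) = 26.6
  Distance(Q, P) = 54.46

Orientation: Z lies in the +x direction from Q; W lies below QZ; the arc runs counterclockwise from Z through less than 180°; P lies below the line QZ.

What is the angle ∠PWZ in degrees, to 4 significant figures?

168.8°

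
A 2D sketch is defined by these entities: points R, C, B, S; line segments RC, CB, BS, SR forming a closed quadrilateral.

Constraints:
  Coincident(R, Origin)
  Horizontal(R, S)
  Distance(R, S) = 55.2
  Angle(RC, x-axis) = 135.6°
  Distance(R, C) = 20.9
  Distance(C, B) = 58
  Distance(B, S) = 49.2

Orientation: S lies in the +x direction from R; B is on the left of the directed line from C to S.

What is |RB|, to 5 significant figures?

56.565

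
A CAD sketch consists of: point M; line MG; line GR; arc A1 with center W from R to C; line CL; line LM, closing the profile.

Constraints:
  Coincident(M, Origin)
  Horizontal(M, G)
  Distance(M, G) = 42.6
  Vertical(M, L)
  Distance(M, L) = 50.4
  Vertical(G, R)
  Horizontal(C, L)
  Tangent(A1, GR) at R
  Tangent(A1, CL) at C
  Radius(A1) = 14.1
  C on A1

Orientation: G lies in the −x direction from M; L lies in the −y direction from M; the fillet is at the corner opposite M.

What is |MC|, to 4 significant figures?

57.90

M is at the origin; MG is horizontal with |MG| = 42.6 and G on the −x side, so G = (-42.60, 0.000). M and L share the same x with |ML| = 50.4 and L on the −y side, so L = (0.000, -50.40). The virtual corner opposite M is at (-42.60, -50.40). Tangency of A1 to GR means the radius WR is perpendicular to GR and A1 meets CL tangentially, so WC is at right angles to CL, with radius 14.1, so the center W sits 14.1 in from both sides at W = (-28.50, -36.30). That places the tangent points at R = (-42.60, -36.30) on GR and C = (-28.50, -50.40) on CL. Then |MC| = |C − M| = 57.90.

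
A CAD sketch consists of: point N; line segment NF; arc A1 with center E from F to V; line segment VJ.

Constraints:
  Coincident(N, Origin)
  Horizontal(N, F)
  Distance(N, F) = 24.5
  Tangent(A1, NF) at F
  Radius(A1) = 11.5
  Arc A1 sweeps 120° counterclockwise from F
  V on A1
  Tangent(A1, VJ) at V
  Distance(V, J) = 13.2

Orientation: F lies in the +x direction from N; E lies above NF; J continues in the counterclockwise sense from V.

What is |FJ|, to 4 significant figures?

28.88

N is at the origin; N and F share the same y with |NF| = 24.5 and F on the +x side, so F = (24.50, 0.000). A1 meets NF tangentially, so EF is at right angles to NF, so E = F + (0, 11.5) = (24.50, 11.50). On A1, F sits at bearing -90° from E; a 120° counterclockwise sweep puts V at bearing 30°, so V = E + 11.5·(cos 30°, sin 30°) = (34.46, 17.25). Since A1 is tangent to VJ there, EV ⟂ VJ, so VJ runs along (−sin 30°, cos 30°); with |VJ| = 13.2, J = (27.86, 28.68). Then |FJ| = |J − F| = 28.88.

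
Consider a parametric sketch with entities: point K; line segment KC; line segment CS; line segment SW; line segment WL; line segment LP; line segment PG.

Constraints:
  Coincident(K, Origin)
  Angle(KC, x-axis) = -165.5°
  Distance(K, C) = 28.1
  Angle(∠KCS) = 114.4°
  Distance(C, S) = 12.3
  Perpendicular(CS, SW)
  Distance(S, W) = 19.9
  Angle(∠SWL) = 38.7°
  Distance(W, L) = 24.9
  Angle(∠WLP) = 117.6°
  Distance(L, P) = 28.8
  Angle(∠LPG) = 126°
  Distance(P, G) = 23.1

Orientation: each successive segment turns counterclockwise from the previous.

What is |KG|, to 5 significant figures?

70.623

K is at the origin; KC runs at -165.5° with length 28.1, so C = (-27.205, -7.0357). ∠KCS = 114.4° gives CS at -99.900° from the x-axis; with |CS| = 12.3, S = (-29.320, -19.153). CS ⟂ SW, so SW runs at -9.9000°; with |SW| = 19.9, W = (-9.7160, -22.574). ∠SWL = 38.7° gives WL at 131.40° from the x-axis; with |WL| = 24.9, L = (-26.183, -3.8961). ∠WLP = 117.6° gives LP at -166.20° from the x-axis; with |LP| = 28.8, P = (-54.151, -10.766). ∠LPG = 126.0° gives PG at -112.20° from the x-axis; with |PG| = 23.1, G = (-62.879, -32.154). Then |KG| = |G − K| = 70.623.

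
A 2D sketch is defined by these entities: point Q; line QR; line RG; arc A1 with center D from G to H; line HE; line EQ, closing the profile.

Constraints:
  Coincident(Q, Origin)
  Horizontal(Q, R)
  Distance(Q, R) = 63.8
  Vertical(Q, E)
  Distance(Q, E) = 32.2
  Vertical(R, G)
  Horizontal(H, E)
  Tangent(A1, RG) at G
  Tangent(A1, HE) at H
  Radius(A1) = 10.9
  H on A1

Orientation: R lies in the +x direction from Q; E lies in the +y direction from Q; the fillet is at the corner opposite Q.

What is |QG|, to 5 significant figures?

67.262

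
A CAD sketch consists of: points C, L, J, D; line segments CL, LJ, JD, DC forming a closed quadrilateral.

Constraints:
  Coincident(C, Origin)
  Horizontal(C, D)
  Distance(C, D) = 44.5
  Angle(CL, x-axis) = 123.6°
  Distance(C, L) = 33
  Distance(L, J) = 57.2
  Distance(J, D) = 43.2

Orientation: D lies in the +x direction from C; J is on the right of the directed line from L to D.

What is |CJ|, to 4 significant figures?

24.64

C is at the origin; CD is horizontal with |CD| = 44.5 and D in +x, so D = (44.5, 0). CL runs at 123.6° with |CL| = 33.0, so L = (-18.26, 27.49). J is determined by |LJ| = 57.2 and |JD| = 43.2 together: it lies at the intersection of circle(L, 57.2) and circle(D, 43.2). With |LD| = 68.52, the foot of the radical line on LD is 44.52 from L and the perpendicular offset is √(57.2² − 44.52²) = 35.92. Taking the right-of-LD solution: J = (8.105, -23.27).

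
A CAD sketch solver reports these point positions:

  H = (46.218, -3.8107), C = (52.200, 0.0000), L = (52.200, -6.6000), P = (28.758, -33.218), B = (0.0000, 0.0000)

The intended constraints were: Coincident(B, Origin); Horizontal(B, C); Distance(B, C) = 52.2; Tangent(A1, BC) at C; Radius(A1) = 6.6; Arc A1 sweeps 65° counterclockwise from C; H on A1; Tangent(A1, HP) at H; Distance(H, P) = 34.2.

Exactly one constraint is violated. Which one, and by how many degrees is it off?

Tangent(A1, HP) at H — off by 5.70°.

B = (0.00, 0.00) ✓; B.y = 0.00, C.y = 0.00 ✓; |BC| = 52.20 ✓; ∠(LC, CB) = 90.00° ✓; |LC| = 6.600 ✓; bearing(L→H) − bearing(L→C) = 65.00° ✓; |LH| = 6.600 ✓; ∠(LH, HP) = 95.70° ✗; |HP| = 34.20 ✓.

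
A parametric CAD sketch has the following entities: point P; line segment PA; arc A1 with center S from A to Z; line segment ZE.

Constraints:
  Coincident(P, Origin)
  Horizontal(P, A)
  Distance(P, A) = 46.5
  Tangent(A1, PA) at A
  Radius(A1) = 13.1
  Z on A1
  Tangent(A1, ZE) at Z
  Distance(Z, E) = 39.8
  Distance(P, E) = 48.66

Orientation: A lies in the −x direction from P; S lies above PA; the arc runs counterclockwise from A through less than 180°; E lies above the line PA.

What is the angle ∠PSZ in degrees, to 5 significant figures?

6.9496°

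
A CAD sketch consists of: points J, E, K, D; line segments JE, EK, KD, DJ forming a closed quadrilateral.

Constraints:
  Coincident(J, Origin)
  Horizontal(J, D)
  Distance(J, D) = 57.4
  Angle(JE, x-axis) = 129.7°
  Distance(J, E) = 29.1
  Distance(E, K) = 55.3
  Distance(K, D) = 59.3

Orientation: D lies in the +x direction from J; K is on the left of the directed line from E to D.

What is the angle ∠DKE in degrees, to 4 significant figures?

87.39°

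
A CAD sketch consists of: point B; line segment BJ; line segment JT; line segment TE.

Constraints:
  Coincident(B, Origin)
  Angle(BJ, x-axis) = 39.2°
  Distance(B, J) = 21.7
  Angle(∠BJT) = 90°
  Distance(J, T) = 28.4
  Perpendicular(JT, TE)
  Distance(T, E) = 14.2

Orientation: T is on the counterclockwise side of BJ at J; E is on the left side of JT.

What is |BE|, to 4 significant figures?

29.37

B is at the origin; BJ runs at 39.2° with length 21.7, so J = 21.7·(cos 39.2°, sin 39.2°) = (16.82, 13.72). ∠BJT = 90.0°, so JT runs at 39.2° + (180° − 90.0°) = 129.2° from the x-axis; with |JT| = 28.4, T = J + 28.4·(cos 129.2°, sin 129.2°) = (-1.133, 35.72). JT is perpendicular to TE; with |TE| = 14.2 on the left of JT, E = T + 14.2·(-0.7749, -0.6320) = (-12.14, 26.75). Then |BE| = |E − B| = 29.37.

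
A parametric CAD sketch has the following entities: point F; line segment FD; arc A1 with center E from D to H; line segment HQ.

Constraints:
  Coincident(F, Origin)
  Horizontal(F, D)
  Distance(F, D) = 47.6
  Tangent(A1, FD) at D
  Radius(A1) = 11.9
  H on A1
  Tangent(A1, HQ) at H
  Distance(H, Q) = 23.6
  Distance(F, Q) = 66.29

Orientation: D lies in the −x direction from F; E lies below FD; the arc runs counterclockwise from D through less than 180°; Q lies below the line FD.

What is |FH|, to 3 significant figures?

61.0

F is at the origin; F and D share the same y with |FD| = 47.6 and D on the −x side, so D = (-47.6, 0.00). A1 meets FD tangentially, so ED is at right angles to FD, so E = D + (0, -11.9) = (-47.6, -11.9). Since EH ⟂ HQ (tangency), |EQ| = √(11.9² + 23.6²) = 26.4 regardless of where H sits on A1. So Q lies on both circle(F, 66.29) and circle(E, 26.4); the below-FD intersection is Q = (-54.8, -37.3). H is the foot of the tangent from Q: H = (-59.3, -14.2).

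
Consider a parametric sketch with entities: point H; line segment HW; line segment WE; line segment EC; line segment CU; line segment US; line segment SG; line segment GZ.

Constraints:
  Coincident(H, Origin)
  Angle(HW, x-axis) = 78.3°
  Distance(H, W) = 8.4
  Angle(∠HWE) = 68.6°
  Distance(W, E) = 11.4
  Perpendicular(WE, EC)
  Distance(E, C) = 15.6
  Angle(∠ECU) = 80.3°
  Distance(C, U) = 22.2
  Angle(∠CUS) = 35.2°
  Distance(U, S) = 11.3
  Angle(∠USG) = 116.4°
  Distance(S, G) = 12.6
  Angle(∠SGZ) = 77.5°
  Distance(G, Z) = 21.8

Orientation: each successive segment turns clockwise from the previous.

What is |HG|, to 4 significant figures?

9.561

∠CUS = 35.2° gives US at -7.600° from the x-axis; with |US| = 11.3, S = (-2.354, 2.521). ∠USG = 116.4° gives SG at -71.20° from the x-axis; with |SG| = 12.6, G = (1.707, -9.407). Then |HG| = |G − H| = 9.561.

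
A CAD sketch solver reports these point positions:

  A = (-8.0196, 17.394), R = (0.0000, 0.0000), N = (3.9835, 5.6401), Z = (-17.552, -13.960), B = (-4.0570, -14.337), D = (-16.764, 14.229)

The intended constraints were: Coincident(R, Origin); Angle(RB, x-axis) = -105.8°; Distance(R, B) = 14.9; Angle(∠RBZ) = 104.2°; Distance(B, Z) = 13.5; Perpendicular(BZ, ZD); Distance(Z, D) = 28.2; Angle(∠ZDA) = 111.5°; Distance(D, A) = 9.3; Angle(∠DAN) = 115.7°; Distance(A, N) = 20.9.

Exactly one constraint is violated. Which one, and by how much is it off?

Distance(A, N) = 20.9 — off by 4.10.

R = (0.00, 0.00) ✓; RB at -105.8° ✓; |RB| = 14.90 ✓; ∠RBZ = 104.2° ✓; |BZ| = 13.50 ✓; ∠(BZ, ZD) = 90.00° ✓; |ZD| = 28.20 ✓; ∠ZDA = 111.5° ✓; |DA| = 9.300 ✓; ∠DAN = 115.7° ✓; |AN| = 16.80 ✗.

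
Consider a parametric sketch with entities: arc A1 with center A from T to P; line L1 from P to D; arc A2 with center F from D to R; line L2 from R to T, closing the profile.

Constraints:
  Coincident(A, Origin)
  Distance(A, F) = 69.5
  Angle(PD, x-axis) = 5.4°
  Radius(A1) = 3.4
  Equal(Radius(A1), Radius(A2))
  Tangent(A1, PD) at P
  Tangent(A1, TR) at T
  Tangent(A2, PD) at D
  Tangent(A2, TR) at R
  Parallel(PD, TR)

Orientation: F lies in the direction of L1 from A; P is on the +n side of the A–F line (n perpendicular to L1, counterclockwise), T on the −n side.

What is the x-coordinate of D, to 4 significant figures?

68.87

The slot axis is L1's direction at 5.4°, so u = (cos 5.4°, sin 5.4°) = (0.9956, 0.09411) and n = (−sin 5.4°, cos 5.4°) = (-0.09411, 0.9956). A is at the origin and F lies 69.5 along u from A, so F = 69.5·u = (69.19, 6.541). Tangency of A1 to both parallel lines with radius 3.4 puts P and T at A ± 3.4·n: P = (-0.3200, 3.385), T = (0.3200, -3.385). Equal radii place D and R the same way about F: D = F + 3.4·n = (68.87, 9.925), R = F − 3.4·n = (69.51, 3.156). So D.x = 68.87.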